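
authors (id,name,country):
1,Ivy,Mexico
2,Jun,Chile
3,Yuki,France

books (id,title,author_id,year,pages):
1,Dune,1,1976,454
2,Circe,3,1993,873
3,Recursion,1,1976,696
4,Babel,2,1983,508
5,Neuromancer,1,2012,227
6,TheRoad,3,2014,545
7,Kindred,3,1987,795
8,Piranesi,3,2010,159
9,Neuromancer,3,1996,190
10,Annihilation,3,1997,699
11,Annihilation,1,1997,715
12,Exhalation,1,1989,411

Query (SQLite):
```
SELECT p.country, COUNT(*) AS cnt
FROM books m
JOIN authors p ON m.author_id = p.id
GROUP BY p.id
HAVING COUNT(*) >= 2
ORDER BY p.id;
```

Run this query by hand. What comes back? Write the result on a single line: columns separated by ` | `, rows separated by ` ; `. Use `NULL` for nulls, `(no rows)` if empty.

Mexico | 5 ; France | 6

Join each books row to its authors via author_id.
Group joined rows by authors.id; compute COUNT(*) per group.
HAVING: keep groups with count ≥ 2.
  1: ids {1, 3, 5, 11, 12} → COUNT(*)=5
  2: ids {4} → COUNT(*)=1
  3: ids {2, 6, 7, 8, 9, 10} → COUNT(*)=6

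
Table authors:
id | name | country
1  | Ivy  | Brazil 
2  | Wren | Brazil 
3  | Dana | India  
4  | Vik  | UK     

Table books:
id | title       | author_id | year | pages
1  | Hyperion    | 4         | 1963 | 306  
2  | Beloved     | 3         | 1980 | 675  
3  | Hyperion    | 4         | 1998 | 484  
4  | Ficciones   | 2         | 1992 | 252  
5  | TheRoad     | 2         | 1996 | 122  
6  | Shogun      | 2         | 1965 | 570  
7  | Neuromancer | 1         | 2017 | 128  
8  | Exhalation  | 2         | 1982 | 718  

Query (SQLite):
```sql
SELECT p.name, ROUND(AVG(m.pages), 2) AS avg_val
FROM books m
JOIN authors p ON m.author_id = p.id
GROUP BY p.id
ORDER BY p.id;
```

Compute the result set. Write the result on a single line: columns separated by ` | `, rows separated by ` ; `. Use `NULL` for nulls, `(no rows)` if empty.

Join each books row to its authors via author_id.
Group joined rows by authors.id; compute ROUND(AVG(m.pages), 2) per group.
  1: ids {7} → ROUND(AVG(m.pages), 2)=128
  2: ids {4, 5, 6, 8} → ROUND(AVG(m.pages), 2)=415.5
  3: ids {2} → ROUND(AVG(m.pages), 2)=675
  4: ids {1, 3} → ROUND(AVG(m.pages), 2)=395

Ivy | 128 ; Wren | 415.5 ; Dana | 675 ; Vik | 395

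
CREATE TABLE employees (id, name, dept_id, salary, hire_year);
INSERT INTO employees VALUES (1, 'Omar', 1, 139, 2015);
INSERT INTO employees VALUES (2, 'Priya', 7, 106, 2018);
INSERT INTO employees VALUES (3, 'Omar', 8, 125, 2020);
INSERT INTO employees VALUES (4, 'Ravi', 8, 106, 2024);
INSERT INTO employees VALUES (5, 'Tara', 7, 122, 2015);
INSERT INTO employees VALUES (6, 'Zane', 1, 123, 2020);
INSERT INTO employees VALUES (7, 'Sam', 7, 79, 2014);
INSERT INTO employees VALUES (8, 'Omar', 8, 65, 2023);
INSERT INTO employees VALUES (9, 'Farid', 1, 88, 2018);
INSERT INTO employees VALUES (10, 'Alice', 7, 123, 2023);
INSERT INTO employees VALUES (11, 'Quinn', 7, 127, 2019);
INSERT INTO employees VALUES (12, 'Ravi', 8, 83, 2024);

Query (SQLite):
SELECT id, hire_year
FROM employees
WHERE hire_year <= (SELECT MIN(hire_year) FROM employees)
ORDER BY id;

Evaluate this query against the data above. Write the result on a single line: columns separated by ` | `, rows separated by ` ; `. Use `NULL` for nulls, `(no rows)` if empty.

7 | 2014

Scalar subquery: MIN(hire_year) over all employees rows = 2014.
Keep rows where hire_year <= that value.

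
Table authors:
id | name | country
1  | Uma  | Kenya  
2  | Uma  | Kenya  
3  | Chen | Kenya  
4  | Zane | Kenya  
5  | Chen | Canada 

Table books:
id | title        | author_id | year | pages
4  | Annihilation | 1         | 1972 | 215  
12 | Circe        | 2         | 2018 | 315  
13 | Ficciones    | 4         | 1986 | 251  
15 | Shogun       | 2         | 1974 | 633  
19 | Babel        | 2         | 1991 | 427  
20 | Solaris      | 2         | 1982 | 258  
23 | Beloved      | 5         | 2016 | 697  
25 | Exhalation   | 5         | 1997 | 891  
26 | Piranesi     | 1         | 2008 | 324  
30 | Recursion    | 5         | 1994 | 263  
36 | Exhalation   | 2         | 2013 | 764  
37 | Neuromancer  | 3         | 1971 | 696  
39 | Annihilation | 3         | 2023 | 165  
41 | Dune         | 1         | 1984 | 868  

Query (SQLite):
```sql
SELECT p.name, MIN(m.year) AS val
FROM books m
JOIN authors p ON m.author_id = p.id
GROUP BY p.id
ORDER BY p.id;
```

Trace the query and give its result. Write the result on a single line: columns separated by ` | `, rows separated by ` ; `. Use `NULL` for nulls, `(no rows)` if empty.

Uma | 1972 ; Uma | 1974 ; Chen | 1971 ; Zane | 1986 ; Chen | 1994

Join each books row to its authors via author_id.
Group joined rows by authors.id; compute MIN(m.year) per group.
  1: ids {4, 26, 41} → MIN(m.year)=1972
  2: ids {12, 15, 19, 20, 36} → MIN(m.year)=1974
  3: ids {37, 39} → MIN(m.year)=1971
  4: ids {13} → MIN(m.year)=1986
  5: ids {23, 25, 30} → MIN(m.year)=1994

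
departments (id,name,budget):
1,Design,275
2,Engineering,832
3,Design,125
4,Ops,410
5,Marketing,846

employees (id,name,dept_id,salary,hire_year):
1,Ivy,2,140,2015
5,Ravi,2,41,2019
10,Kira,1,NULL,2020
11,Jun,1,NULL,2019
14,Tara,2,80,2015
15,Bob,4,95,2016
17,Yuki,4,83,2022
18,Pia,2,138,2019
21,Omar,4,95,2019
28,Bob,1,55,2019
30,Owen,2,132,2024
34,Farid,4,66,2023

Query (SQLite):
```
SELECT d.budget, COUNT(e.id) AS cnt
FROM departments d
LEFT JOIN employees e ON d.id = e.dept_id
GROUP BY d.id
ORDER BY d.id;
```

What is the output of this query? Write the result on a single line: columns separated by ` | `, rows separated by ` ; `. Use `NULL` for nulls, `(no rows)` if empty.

LEFT JOIN keeps every departments row; unmatched ones get NULL for employees columns.
Group by departments.id and compute COUNT(e.id). COUNT(col) of an all-NULL group is 0.
  1: ids {10, 11, 28} → COUNT(e.id)=3
  2: ids {1, 5, 14, 18, 30} → COUNT(e.id)=5
  3: ids {—} → COUNT(e.id)=0
  4: ids {15, 17, 21, 34} → COUNT(e.id)=4
  5: ids {—} → COUNT(e.id)=0

275 | 3 ; 832 | 5 ; 125 | 0 ; 410 | 4 ; 846 | 0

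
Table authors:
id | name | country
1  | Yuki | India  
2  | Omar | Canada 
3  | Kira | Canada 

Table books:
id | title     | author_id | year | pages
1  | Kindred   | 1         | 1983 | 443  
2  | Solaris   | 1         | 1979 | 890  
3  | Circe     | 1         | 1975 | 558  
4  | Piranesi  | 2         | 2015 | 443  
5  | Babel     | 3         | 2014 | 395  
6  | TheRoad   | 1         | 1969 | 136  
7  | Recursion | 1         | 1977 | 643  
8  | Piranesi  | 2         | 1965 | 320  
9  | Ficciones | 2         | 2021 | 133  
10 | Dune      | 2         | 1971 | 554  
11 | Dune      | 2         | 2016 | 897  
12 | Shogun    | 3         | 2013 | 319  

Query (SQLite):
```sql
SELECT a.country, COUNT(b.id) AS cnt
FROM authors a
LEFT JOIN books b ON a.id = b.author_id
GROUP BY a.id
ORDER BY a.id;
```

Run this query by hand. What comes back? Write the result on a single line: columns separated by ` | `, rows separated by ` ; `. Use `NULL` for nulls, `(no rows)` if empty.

LEFT JOIN keeps every authors row; unmatched ones get NULL for books columns.
Group by authors.id and compute COUNT(b.id). COUNT(col) of an all-NULL group is 0.
  1: ids {1, 2, 3, 6, 7} → COUNT(b.id)=5
  2: ids {4, 8, 9, 10, 11} → COUNT(b.id)=5
  3: ids {5, 12} → COUNT(b.id)=2

India | 5 ; Canada | 5 ; Canada | 2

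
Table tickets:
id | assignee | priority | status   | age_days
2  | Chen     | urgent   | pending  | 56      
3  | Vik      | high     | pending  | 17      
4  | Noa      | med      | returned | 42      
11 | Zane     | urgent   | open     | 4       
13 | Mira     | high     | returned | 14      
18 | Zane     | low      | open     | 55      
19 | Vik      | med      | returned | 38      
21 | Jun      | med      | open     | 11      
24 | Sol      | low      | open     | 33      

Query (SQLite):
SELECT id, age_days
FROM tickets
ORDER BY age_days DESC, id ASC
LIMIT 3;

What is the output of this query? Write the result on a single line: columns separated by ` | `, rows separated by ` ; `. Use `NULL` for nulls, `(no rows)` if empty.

Sort by age_days desc, tiebreak id asc: (56, id=2), (55, id=18), (42, id=4), (38, id=19), (33, id=24), (17, id=3) …. Take first 3.

2 | 56 ; 18 | 55 ; 4 | 42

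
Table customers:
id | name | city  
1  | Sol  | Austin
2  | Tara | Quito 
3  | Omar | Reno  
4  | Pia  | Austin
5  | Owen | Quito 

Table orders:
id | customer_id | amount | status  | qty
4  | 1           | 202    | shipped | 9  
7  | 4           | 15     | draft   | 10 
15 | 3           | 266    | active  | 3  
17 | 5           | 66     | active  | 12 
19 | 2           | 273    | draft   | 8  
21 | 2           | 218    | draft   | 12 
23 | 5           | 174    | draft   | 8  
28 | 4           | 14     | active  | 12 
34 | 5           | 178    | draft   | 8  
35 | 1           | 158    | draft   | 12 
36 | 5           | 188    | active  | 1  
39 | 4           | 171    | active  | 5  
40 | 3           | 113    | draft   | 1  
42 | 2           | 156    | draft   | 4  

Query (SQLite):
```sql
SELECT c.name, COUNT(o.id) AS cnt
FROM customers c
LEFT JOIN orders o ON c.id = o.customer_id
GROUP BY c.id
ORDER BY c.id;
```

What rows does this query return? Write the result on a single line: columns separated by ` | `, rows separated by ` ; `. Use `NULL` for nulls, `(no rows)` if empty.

LEFT JOIN keeps every customers row; unmatched ones get NULL for orders columns.
Group by customers.id and compute COUNT(o.id). COUNT(col) of an all-NULL group is 0.
  1: ids {4, 35} → COUNT(o.id)=2
  2: ids {19, 21, 42} → COUNT(o.id)=3
  3: ids {15, 40} → COUNT(o.id)=2
  4: ids {7, 28, 39} → COUNT(o.id)=3
  5: ids {17, 23, 34, 36} → COUNT(o.id)=4

Sol | 2 ; Tara | 3 ; Omar | 2 ; Pia | 3 ; Owen | 4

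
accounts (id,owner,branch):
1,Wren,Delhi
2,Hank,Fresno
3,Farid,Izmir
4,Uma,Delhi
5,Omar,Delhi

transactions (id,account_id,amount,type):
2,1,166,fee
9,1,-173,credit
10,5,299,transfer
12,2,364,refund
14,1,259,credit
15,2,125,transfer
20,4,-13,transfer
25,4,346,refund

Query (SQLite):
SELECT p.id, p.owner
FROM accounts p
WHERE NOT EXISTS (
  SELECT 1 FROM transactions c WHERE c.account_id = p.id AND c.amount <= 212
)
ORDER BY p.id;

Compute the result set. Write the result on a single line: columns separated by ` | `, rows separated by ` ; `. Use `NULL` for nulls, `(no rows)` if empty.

3 | Farid ; 5 | Omar

For each accounts row, check whether any transactions with matching account_id has amount <= 212.
Keep rows where that is false.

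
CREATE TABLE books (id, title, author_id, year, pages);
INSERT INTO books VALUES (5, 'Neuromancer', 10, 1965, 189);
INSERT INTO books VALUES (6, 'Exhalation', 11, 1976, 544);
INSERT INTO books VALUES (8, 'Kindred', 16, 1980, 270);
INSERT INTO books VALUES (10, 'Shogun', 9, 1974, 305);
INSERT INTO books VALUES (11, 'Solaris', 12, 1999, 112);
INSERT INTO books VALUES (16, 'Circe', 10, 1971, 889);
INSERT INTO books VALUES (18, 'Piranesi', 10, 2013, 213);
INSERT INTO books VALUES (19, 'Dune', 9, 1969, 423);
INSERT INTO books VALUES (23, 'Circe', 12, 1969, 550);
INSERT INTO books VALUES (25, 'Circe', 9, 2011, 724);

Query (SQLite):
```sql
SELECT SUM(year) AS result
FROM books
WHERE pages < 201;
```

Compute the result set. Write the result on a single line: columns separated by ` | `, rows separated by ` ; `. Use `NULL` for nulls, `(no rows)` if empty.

3964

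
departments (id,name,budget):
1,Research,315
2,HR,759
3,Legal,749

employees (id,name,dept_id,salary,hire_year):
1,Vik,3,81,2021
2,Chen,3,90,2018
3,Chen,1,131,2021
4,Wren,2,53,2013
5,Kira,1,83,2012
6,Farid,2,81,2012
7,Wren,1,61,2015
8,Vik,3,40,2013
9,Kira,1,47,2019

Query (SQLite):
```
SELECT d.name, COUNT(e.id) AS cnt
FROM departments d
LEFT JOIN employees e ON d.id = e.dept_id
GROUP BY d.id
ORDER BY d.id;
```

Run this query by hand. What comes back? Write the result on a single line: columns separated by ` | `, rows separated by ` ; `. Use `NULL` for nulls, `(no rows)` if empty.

LEFT JOIN keeps every departments row; unmatched ones get NULL for employees columns.
Group by departments.id and compute COUNT(e.id). COUNT(col) of an all-NULL group is 0.
  1: ids {3, 5, 7, 9} → COUNT(e.id)=4
  2: ids {4, 6} → COUNT(e.id)=2
  3: ids {1, 2, 8} → COUNT(e.id)=3

Research | 4 ; HR | 2 ; Legal | 3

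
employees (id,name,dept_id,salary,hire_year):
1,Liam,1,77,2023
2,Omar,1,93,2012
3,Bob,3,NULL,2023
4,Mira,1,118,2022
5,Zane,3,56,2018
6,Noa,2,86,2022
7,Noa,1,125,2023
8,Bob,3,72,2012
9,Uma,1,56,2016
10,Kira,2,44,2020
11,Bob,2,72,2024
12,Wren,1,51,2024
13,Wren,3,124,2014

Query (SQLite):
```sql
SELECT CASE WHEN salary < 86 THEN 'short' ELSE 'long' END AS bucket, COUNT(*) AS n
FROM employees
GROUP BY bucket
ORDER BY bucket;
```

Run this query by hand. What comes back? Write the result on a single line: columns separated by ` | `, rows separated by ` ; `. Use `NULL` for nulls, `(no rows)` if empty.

Bucket rows by salary < 86 → 'short' else 'long'; count each bucket.
NULL < 86 is unknown, so NULL salary falls into ELSE → 'long'.

long | 6 ; short | 7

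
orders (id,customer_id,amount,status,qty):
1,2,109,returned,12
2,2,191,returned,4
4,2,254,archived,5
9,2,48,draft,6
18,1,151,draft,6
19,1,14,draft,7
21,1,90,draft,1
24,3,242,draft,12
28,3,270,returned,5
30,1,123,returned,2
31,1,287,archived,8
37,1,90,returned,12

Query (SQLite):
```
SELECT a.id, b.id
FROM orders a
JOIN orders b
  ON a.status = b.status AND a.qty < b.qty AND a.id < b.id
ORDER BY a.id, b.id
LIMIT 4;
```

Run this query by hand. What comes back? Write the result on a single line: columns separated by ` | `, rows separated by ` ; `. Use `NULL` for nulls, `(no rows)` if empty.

Pairs (a,b) with same status, a.qty < b.qty, a.id < b.id.
status groups: archived:{4,31} draft:{9,18,19,21,24} returned:{1,2,28,30,37}
Ordered by (a.id, b.id); first 4.

2 | 28 ; 2 | 37 ; 4 | 31 ; 9 | 19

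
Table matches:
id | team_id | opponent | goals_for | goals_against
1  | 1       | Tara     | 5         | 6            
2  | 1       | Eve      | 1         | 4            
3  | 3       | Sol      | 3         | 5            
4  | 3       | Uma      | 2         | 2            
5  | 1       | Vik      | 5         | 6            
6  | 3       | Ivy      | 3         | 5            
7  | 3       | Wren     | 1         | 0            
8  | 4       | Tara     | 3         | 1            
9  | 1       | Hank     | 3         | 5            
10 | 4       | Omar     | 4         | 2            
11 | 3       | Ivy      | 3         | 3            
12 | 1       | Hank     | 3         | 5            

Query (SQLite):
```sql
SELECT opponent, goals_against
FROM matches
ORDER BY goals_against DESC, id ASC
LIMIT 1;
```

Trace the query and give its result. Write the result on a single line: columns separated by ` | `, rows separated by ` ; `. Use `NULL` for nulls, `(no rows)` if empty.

Sort by goals_against desc, tiebreak id asc: (6, id=1), (6, id=5), (5, id=3), (5, id=6) …. Take first 1.

Tara | 6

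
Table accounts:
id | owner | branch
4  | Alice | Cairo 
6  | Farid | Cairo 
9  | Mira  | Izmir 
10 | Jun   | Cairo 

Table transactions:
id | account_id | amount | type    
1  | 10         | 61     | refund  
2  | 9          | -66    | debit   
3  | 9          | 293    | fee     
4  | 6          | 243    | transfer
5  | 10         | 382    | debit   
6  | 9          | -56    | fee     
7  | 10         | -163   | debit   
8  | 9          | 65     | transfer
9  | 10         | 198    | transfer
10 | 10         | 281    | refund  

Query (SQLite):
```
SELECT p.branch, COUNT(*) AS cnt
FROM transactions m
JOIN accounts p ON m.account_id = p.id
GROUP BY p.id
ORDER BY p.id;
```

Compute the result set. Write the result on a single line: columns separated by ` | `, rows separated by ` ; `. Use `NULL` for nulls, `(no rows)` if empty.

Join each transactions row to its accounts via account_id.
Group joined rows by accounts.id; compute COUNT(*) per group.
  6: ids {4} → COUNT(*)=1
  9: ids {2, 3, 6, 8} → COUNT(*)=4
  10: ids {1, 5, 7, 9, 10} → COUNT(*)=5

Cairo | 1 ; Izmir | 4 ; Cairo | 5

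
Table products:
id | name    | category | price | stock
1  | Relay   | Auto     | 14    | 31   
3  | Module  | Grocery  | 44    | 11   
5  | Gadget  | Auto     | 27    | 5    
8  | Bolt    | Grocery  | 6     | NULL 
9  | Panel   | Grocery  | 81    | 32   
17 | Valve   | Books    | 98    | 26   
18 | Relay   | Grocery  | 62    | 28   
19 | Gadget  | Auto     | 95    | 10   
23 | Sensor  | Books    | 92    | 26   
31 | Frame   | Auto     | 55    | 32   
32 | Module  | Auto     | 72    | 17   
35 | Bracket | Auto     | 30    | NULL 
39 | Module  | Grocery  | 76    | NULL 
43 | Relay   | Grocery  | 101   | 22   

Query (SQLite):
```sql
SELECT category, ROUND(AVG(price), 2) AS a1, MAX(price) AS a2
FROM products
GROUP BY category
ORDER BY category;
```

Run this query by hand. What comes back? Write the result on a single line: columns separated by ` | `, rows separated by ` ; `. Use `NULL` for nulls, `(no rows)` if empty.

Group products by category.
Per group compute: ROUND(AVG(price), 2), MAX(price).
  Auto: ids {1, 5, 19, 31, 32, 35} → ROUND(AVG(price), 2)=48.83, MAX(price)=95
  Books: ids {17, 23} → ROUND(AVG(price), 2)=95, MAX(price)=98
  Grocery: ids {3, 8, 9, 18, 39, 43} → ROUND(AVG(price), 2)=61.67, MAX(price)=101

Auto | 48.83 | 95 ; Books | 95 | 98 ; Grocery | 61.67 | 101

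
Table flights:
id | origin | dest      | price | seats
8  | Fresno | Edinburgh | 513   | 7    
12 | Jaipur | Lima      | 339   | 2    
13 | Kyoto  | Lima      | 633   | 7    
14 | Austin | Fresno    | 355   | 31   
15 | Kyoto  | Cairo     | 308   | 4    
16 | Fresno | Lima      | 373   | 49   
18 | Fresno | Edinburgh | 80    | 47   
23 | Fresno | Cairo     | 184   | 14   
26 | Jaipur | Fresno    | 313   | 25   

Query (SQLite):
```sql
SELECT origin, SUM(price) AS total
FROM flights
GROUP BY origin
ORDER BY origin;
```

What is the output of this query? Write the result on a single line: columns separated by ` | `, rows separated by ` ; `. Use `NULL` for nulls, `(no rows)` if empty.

Austin | 355 ; Fresno | 1150 ; Jaipur | 652 ; Kyoto | 941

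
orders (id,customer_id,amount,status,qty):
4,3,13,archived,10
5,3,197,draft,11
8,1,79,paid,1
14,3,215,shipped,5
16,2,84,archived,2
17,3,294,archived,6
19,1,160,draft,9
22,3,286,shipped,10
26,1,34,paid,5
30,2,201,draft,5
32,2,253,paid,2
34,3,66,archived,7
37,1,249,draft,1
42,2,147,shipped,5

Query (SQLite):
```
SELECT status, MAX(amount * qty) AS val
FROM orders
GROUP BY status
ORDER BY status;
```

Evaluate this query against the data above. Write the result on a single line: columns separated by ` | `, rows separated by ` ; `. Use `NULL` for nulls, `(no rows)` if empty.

archived | 1764 ; draft | 2167 ; paid | 506 ; shipped | 2860

For each row compute amount * qty.
Group by status; take MAX of the expression per group.
  archived: ids {4, 16, 17, 34} → MAX(amount * qty)=1764
  draft: ids {5, 19, 30, 37} → MAX(amount * qty)=2167
  paid: ids {8, 26, 32} → MAX(amount * qty)=506
  shipped: ids {14, 22, 42} → MAX(amount * qty)=2860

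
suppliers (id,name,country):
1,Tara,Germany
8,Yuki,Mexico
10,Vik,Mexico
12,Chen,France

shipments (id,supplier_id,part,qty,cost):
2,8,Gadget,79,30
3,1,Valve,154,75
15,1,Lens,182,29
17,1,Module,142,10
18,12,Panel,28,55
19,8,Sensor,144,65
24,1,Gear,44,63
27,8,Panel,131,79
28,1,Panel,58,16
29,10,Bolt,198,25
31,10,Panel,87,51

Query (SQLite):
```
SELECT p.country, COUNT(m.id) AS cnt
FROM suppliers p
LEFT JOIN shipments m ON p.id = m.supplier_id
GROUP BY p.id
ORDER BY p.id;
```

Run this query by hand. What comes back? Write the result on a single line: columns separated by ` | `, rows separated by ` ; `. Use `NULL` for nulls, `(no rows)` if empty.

LEFT JOIN keeps every suppliers row; unmatched ones get NULL for shipments columns.
Group by suppliers.id and compute COUNT(m.id). COUNT(col) of an all-NULL group is 0.
  1: ids {3, 15, 17, 24, 28} → COUNT(m.id)=5
  8: ids {2, 19, 27} → COUNT(m.id)=3
  10: ids {29, 31} → COUNT(m.id)=2
  12: ids {18} → COUNT(m.id)=1

Germany | 5 ; Mexico | 3 ; Mexico | 2 ; France | 1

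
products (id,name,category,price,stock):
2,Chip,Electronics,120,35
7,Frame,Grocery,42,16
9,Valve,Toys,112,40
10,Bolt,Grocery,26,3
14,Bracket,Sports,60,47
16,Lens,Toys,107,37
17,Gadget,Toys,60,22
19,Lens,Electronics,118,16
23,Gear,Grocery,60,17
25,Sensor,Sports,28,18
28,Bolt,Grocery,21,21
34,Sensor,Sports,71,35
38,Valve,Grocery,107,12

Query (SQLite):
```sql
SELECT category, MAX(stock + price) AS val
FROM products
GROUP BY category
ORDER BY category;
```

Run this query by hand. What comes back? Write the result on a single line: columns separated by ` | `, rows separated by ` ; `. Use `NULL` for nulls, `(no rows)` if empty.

For each row compute stock + price.
Group by category; take MAX of the expression per group.
  Electronics: ids {2, 19} → MAX(stock + price)=155
  Grocery: ids {7, 10, 23, 28, 38} → MAX(stock + price)=119
  Sports: ids {14, 25, 34} → MAX(stock + price)=107
  Toys: ids {9, 16, 17} → MAX(stock + price)=152

Electronics | 155 ; Grocery | 119 ; Sports | 107 ; Toys | 152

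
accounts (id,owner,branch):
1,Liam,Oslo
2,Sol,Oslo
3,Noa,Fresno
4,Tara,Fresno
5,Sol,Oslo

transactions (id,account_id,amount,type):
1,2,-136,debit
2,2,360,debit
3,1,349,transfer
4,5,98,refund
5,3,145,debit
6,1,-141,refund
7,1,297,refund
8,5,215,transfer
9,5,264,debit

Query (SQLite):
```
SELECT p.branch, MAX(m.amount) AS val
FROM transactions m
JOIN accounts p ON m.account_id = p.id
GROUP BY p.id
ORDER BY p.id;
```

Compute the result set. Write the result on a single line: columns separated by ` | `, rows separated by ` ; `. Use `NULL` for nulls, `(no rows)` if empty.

Oslo | 349 ; Oslo | 360 ; Fresno | 145 ; Oslo | 264

Join each transactions row to its accounts via account_id.
Group joined rows by accounts.id; compute MAX(m.amount) per group.
  1: ids {3, 6, 7} → MAX(m.amount)=349
  2: ids {1, 2} → MAX(m.amount)=360
  3: ids {5} → MAX(m.amount)=145
  5: ids {4, 8, 9} → MAX(m.amount)=264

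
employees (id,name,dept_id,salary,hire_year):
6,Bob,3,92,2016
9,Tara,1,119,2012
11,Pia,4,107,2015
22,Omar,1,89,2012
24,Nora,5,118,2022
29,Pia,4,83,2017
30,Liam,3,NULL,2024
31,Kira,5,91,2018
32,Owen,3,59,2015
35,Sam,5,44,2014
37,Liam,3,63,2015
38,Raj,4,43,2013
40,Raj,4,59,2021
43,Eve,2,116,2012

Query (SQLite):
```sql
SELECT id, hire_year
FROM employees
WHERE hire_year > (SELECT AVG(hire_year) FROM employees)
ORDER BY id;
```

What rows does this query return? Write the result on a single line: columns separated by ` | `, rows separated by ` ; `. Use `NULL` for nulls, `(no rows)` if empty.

24 | 2022 ; 29 | 2017 ; 30 | 2024 ; 31 | 2018 ; 40 | 2021

Scalar subquery: AVG(hire_year) over all employees rows = 2016.142857 (≈; comparison uses full precision).
Keep rows where hire_year > that value.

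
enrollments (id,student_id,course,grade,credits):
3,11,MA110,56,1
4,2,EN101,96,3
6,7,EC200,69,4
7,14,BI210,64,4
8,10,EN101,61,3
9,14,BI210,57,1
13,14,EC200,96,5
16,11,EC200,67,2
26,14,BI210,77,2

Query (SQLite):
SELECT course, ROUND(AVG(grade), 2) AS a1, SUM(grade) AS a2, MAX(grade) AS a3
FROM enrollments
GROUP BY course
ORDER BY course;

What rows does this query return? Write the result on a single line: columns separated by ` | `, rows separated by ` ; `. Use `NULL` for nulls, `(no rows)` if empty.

Group enrollments by course.
Per group compute: ROUND(AVG(grade), 2), SUM(grade), MAX(grade).
  BI210: ids {7, 9, 26} → ROUND(AVG(grade), 2)=66, SUM(grade)=198, MAX(grade)=77
  EC200: ids {6, 13, 16} → ROUND(AVG(grade), 2)=77.33, SUM(grade)=232, MAX(grade)=96
  EN101: ids {4, 8} → ROUND(AVG(grade), 2)=78.5, SUM(grade)=157, MAX(grade)=96
  MA110: ids {3} → ROUND(AVG(grade), 2)=56, SUM(grade)=56, MAX(grade)=56

BI210 | 66 | 198 | 77 ; EC200 | 77.33 | 232 | 96 ; EN101 | 78.5 | 157 | 96 ; MA110 | 56 | 56 | 56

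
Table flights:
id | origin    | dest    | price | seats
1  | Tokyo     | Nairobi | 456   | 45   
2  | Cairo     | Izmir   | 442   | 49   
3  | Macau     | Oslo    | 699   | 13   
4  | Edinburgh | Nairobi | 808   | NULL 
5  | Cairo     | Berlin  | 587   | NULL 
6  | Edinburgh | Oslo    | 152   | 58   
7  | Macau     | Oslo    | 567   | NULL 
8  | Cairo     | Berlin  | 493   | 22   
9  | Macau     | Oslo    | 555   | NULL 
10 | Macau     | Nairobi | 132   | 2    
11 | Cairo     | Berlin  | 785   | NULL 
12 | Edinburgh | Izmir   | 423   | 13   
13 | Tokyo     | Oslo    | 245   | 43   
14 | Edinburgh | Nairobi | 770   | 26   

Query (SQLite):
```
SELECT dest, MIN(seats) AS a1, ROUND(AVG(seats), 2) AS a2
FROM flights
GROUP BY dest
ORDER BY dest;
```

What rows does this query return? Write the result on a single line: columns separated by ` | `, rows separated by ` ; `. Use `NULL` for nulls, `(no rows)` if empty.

Berlin | 22 | 22 ; Izmir | 13 | 31 ; Nairobi | 2 | 24.33 ; Oslo | 13 | 38

Group flights by dest.
Per group compute: MIN(seats), ROUND(AVG(seats), 2).
  Berlin: ids {5, 8, 11} → MIN(seats)=22, ROUND(AVG(seats), 2)=22
  Izmir: ids {2, 12} → MIN(seats)=13, ROUND(AVG(seats), 2)=31
  Nairobi: ids {1, 4, 10, 14} → MIN(seats)=2, ROUND(AVG(seats), 2)=24.33
  Oslo: ids {3, 6, 7, 9, 13} → MIN(seats)=13, ROUND(AVG(seats), 2)=38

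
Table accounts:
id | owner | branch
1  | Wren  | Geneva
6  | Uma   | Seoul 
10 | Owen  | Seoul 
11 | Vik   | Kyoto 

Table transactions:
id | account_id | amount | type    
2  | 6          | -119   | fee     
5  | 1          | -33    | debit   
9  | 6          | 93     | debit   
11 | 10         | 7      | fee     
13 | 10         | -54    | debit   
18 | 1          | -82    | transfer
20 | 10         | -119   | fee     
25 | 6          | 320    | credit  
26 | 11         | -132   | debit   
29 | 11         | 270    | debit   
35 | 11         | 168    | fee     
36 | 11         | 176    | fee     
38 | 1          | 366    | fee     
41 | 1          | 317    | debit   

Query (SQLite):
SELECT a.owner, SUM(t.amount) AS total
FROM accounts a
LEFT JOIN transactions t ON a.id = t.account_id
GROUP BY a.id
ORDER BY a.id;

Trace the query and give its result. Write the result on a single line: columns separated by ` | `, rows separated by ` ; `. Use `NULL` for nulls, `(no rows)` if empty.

LEFT JOIN keeps every accounts row; unmatched ones get NULL for transactions columns.
Group by accounts.id and compute SUM(t.amount). SUM over an all-NULL group is NULL.
  1: ids {5, 18, 38, 41} → SUM(t.amount)=568
  6: ids {2, 9, 25} → SUM(t.amount)=294
  10: ids {11, 13, 20} → SUM(t.amount)=-166
  11: ids {26, 29, 35, 36} → SUM(t.amount)=482

Wren | 568 ; Uma | 294 ; Owen | -166 ; Vik | 482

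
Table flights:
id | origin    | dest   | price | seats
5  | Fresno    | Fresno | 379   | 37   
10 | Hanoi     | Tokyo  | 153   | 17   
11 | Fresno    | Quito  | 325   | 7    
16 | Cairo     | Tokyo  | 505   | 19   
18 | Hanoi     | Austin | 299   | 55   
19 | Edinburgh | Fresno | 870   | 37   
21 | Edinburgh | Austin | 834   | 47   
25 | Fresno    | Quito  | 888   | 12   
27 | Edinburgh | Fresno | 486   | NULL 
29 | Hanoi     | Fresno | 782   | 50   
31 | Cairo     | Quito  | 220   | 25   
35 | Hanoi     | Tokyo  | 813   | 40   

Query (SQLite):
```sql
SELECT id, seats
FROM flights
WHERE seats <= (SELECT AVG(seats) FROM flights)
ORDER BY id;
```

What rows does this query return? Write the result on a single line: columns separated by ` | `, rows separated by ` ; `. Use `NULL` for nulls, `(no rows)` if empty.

Scalar subquery: AVG(seats) over all flights rows = 31.454545 (≈; comparison uses full precision).
Keep rows where seats <= that value.

10 | 17 ; 11 | 7 ; 16 | 19 ; 25 | 12 ; 31 | 25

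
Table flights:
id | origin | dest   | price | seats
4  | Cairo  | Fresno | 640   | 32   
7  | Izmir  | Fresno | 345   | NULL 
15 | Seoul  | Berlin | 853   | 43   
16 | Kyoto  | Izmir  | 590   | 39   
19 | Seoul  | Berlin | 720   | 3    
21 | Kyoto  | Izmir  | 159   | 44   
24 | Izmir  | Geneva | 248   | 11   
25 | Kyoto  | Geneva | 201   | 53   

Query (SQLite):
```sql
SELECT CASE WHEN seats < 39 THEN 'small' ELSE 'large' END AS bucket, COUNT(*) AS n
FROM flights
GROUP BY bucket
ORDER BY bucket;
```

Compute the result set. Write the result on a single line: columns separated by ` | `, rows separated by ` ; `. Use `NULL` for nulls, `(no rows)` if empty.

Bucket rows by seats < 39 → 'small' else 'large'; count each bucket.
NULL < 39 is unknown, so NULL seats falls into ELSE → 'large'.

large | 5 ; small | 3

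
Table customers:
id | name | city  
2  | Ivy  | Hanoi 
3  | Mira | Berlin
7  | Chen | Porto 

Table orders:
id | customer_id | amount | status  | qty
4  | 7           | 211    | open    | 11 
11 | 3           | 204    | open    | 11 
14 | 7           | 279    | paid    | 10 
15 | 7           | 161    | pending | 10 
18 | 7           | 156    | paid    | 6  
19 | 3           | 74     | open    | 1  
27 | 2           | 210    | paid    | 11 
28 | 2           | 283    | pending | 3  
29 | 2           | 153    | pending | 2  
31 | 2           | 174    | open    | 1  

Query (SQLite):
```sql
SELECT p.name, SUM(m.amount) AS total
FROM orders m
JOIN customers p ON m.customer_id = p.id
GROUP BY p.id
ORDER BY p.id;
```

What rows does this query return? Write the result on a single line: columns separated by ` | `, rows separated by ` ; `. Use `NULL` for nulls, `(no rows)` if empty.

Join each orders row to its customers via customer_id.
Group joined rows by customers.id; compute SUM(m.amount) per group.
  2: ids {27, 28, 29, 31} → SUM(m.amount)=820
  3: ids {11, 19} → SUM(m.amount)=278
  7: ids {4, 14, 15, 18} → SUM(m.amount)=807

Ivy | 820 ; Mira | 278 ; Chen | 807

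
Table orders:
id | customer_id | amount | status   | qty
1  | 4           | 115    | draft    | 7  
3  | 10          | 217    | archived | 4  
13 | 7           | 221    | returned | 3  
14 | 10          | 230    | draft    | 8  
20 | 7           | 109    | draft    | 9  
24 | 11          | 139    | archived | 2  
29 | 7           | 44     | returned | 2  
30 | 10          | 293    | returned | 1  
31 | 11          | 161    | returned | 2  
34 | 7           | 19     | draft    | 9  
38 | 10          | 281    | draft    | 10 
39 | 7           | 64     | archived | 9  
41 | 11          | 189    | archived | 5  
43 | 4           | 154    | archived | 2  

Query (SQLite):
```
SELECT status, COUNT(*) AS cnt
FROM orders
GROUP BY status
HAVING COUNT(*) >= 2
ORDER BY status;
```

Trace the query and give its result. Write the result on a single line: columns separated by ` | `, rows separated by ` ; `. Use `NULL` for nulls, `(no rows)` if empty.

archived | 5 ; draft | 5 ; returned | 4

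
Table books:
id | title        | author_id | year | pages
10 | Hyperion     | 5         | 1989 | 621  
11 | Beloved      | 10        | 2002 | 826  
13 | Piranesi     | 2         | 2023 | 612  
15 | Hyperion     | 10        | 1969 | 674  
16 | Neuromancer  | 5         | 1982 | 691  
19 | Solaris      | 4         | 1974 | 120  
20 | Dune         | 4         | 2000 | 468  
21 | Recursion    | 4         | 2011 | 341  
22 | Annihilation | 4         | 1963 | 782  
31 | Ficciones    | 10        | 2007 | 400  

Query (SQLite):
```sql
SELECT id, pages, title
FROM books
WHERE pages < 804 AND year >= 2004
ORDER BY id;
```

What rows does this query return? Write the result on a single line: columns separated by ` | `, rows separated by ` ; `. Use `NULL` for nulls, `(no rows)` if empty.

13 | 612 | Piranesi ; 21 | 341 | Recursion ; 31 | 400 | Ficciones

pages < 804: ids {10, 13, 15, 16, 19, 20, 21, 22, 31}
year >= 2004: ids {13, 21, 31}
Combine with AND.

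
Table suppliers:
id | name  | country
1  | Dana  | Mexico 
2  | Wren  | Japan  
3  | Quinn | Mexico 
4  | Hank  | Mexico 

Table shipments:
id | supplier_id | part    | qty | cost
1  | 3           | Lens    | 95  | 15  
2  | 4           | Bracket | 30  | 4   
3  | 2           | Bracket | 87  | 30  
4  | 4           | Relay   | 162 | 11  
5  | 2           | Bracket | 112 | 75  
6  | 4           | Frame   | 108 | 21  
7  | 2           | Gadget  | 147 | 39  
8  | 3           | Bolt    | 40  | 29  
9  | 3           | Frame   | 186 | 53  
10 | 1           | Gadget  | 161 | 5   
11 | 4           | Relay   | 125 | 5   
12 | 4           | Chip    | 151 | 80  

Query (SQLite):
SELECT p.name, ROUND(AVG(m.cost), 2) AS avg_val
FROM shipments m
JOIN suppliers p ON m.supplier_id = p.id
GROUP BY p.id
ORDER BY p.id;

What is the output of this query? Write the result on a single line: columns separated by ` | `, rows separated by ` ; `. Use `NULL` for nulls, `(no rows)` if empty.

Dana | 5 ; Wren | 48 ; Quinn | 32.33 ; Hank | 24.2

Join each shipments row to its suppliers via supplier_id.
Group joined rows by suppliers.id; compute ROUND(AVG(m.cost), 2) per group.
  1: ids {10} → ROUND(AVG(m.cost), 2)=5
  2: ids {3, 5, 7} → ROUND(AVG(m.cost), 2)=48
  3: ids {1, 8, 9} → ROUND(AVG(m.cost), 2)=32.33
  4: ids {2, 4, 6, 11, 12} → ROUND(AVG(m.cost), 2)=24.2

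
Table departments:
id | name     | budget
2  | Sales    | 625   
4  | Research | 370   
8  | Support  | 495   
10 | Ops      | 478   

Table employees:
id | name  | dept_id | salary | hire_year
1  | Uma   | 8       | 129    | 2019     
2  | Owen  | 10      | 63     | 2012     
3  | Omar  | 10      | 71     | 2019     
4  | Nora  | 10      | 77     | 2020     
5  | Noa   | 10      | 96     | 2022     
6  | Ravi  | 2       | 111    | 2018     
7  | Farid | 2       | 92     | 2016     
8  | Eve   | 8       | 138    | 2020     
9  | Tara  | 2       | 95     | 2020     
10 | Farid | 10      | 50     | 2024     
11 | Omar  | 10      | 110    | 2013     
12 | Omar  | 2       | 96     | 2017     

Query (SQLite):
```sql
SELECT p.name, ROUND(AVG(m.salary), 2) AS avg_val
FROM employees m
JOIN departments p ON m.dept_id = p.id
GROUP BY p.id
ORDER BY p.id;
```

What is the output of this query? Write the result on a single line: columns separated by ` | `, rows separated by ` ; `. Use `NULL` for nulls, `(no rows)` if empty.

Join each employees row to its departments via dept_id.
Group joined rows by departments.id; compute ROUND(AVG(m.salary), 2) per group.
  2: ids {6, 7, 9, 12} → ROUND(AVG(m.salary), 2)=98.5
  8: ids {1, 8} → ROUND(AVG(m.salary), 2)=133.5
  10: ids {2, 3, 4, 5, 10, 11} → ROUND(AVG(m.salary), 2)=77.83

Sales | 98.5 ; Support | 133.5 ; Ops | 77.83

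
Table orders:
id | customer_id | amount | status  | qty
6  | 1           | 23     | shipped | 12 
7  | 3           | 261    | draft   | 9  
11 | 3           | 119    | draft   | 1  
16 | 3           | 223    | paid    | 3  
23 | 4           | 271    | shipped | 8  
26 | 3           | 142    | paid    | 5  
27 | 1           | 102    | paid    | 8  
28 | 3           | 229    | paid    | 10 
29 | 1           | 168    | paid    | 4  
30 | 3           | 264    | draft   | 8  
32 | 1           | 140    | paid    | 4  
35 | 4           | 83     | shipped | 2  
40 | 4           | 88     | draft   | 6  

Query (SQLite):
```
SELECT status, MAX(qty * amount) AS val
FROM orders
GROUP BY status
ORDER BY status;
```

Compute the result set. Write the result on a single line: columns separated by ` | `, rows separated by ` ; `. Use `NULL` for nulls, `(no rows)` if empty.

draft | 2349 ; paid | 2290 ; shipped | 2168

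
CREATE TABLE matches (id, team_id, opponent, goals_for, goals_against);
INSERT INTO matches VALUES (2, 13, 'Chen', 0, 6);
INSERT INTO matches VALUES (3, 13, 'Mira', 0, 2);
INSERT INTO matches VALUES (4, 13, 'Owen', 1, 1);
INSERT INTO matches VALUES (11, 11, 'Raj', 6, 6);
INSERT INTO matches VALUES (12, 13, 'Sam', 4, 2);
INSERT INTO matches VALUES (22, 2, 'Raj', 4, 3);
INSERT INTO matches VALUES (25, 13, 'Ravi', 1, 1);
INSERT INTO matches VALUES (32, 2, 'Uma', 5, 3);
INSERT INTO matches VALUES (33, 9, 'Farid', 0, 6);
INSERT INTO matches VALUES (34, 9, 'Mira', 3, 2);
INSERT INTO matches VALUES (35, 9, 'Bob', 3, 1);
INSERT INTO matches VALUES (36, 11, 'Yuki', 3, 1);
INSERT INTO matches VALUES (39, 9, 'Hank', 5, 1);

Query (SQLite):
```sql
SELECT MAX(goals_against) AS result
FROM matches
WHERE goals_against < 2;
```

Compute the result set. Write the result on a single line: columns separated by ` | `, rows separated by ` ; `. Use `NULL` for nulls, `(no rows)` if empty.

1

Rows where goals_against < 2 → goals_against values: [1, 1, 1, 1, 1].
MAX of non-NULL values = 1.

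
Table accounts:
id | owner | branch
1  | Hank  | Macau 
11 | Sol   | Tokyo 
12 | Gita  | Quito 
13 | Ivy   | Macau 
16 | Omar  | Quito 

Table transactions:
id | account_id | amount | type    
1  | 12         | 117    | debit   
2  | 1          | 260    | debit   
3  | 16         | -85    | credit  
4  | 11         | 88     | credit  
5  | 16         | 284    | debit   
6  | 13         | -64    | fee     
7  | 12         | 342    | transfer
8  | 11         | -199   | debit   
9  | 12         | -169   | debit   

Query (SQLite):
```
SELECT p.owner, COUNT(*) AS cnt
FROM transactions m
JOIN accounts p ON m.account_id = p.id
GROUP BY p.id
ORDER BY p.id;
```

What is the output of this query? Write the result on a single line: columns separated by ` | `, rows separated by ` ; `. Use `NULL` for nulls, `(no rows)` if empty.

Hank | 1 ; Sol | 2 ; Gita | 3 ; Ivy | 1 ; Omar | 2

Join each transactions row to its accounts via account_id.
Group joined rows by accounts.id; compute COUNT(*) per group.
  1: ids {2} → COUNT(*)=1
  11: ids {4, 8} → COUNT(*)=2
  12: ids {1, 7, 9} → COUNT(*)=3
  13: ids {6} → COUNT(*)=1
  16: ids {3, 5} → COUNT(*)=2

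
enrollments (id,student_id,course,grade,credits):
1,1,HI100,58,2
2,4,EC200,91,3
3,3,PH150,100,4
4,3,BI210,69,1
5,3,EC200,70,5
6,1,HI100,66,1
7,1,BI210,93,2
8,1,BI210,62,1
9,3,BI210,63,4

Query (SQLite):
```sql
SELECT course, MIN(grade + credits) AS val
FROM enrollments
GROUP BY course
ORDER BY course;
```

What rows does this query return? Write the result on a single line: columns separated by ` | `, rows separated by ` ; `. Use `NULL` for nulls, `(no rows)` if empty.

BI210 | 63 ; EC200 | 75 ; HI100 | 60 ; PH150 | 104

For each row compute grade + credits.
Group by course; take MIN of the expression per group.
  BI210: ids {4, 7, 8, 9} → MIN(grade + credits)=63
  EC200: ids {2, 5} → MIN(grade + credits)=75
  HI100: ids {1, 6} → MIN(grade + credits)=60
  PH150: ids {3} → MIN(grade + credits)=104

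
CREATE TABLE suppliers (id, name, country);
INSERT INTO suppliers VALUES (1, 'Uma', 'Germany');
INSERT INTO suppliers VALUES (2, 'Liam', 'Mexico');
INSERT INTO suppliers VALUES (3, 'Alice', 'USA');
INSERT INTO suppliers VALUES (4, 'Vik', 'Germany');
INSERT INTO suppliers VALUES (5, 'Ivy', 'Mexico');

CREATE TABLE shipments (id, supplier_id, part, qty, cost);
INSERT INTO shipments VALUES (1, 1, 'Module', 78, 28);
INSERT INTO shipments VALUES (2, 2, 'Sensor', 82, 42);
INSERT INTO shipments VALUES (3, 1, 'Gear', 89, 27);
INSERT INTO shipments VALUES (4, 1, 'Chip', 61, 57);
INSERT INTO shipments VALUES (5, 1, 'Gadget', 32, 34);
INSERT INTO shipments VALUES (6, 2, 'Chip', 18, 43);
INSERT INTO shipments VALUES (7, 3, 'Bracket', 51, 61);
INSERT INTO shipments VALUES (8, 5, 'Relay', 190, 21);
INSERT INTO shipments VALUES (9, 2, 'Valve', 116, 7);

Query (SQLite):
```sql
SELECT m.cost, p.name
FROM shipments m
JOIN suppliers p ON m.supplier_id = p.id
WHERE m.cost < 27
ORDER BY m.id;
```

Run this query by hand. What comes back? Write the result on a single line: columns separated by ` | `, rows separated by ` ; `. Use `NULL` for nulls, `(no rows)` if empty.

Each shipments row matches the suppliers row where supplier_id = suppliers.id.
Then keep rows with m.cost < 27.

21 | Ivy ; 7 | Liam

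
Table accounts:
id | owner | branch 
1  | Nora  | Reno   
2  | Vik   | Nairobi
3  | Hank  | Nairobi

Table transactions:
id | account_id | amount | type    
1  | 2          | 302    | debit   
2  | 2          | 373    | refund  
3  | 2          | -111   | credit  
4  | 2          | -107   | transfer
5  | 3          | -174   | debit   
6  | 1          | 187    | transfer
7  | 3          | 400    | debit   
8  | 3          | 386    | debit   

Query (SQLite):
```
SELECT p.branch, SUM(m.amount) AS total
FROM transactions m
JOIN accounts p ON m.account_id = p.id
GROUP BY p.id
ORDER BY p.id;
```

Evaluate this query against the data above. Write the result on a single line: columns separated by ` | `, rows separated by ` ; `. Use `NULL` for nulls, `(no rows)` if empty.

Reno | 187 ; Nairobi | 457 ; Nairobi | 612

Join each transactions row to its accounts via account_id.
Group joined rows by accounts.id; compute SUM(m.amount) per group.
  1: ids {6} → SUM(m.amount)=187
  2: ids {1, 2, 3, 4} → SUM(m.amount)=457
  3: ids {5, 7, 8} → SUM(m.amount)=612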